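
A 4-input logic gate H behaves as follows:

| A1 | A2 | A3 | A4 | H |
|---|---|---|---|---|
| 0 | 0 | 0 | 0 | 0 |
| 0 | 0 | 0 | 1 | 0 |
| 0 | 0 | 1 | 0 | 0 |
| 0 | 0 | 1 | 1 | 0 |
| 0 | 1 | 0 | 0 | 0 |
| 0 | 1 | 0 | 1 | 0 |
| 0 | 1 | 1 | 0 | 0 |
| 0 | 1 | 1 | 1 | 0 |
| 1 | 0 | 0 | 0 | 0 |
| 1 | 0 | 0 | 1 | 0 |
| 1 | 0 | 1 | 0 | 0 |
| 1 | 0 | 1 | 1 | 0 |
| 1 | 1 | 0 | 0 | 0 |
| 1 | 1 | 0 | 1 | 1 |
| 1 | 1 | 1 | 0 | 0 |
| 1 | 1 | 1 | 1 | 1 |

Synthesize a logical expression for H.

Collect the rows where H=1 — (1,1,0,1), (1,1,1,1) — and write one minterm per row: A1·A2·¬A3·A4, A1·A2·A3·A4. Their union (logical OR) reproduces the table exactly.

H(A1, A2, A3, A4) = (((A1 AND A2) AND NOT A3) AND A4) OR (((A1 AND A2) AND A3) AND A4)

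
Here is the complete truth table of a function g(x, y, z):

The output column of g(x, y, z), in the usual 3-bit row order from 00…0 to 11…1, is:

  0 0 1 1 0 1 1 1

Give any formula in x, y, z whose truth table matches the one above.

There are just 3 zero rows: (0,0,0), (0,0,1), (1,0,0). Their minterms are ¬x·¬y·¬z, ¬x·¬y·z, x·¬y·¬z; the OR of those covers precisely the 0-outputs, and negating it yields g.

g(x, y, z) = ((((x' · y') · z') + ((x' · y') · z)) + ((x · y') · z'))'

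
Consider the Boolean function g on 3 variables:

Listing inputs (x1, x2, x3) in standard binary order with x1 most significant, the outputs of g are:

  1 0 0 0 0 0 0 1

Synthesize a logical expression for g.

g(x1, x2, x3) = ((x1' · x2') · x3') + ((x1 · x2) · x3)

The 1-rows are (0,0,0), (1,1,1). Each contributes one minterm — ¬x1·¬x2·¬x3; x1·x2·x3 — and their disjunction is a sum-of-products form of g.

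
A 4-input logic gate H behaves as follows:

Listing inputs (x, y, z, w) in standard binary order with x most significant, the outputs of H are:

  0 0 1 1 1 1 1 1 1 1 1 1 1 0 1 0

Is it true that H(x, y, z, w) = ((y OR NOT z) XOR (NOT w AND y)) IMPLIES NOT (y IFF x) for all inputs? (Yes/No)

Check the formula against H row by row:
  x=0, y=0, z=0, w=0: formula gives 0, H = 0 ✓
  x=0, y=0, z=0, w=1: formula gives 0, H = 0 ✓
  x=0, y=0, z=1, w=0: formula gives 1, H = 1 ✓
  x=0, y=0, z=1, w=1: formula gives 1, H = 1 ✓
  … (the remaining 12 rows also agree.)
Every row agrees, so the formula is equivalent.

Yes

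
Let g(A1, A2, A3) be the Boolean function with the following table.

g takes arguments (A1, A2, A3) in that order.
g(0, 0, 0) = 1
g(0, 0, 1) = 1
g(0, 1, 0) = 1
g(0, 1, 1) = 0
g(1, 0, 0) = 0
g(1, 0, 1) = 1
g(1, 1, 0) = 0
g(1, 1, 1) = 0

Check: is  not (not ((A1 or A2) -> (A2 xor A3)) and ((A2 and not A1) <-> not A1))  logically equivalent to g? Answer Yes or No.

No

Evaluate not (not ((A1 or A2) -> (A2 xor A3)) and ((A2 and not A1) <-> not A1)) on each row and compare to g:
  A1=0, A2=0, A3=0: formula gives 1, g = 1 ✓
  A1=0, A2=0, A3=1: formula gives 1, g = 1 ✓
  A1=0, A2=1, A3=0: formula gives 1, g = 1 ✓
  A1=0, A2=1, A3=1: formula gives 0, g = 0 ✓
  A1=1, A2=0, A3=0: formula gives 0, g = 0 ✓
  …
  A1=1, A2=1, A3=0: formula gives 1, but g = 0 ✗
A single disagreement suffices: at (1,1,0) they differ, so the formula does not compute g.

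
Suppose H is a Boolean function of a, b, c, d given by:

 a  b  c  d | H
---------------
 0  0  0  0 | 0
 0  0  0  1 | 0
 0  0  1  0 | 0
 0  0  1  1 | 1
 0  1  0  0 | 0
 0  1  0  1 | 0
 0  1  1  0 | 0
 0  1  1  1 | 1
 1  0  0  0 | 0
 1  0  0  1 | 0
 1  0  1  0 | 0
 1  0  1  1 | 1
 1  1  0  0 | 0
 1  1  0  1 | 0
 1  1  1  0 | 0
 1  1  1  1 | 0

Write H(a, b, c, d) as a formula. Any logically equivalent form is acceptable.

The 1-rows are (0,0,1,1), (0,1,1,1), (1,0,1,1). Each contributes one minterm — ¬a·¬b·c·d; ¬a·b·c·d; a·¬b·c·d — and their disjunction is a sum-of-products form of H.

H(a, b, c, d) = ((((NOT a AND NOT b) AND c) AND d) OR (((NOT a AND b) AND c) AND d)) OR (((a AND NOT b) AND c) AND d)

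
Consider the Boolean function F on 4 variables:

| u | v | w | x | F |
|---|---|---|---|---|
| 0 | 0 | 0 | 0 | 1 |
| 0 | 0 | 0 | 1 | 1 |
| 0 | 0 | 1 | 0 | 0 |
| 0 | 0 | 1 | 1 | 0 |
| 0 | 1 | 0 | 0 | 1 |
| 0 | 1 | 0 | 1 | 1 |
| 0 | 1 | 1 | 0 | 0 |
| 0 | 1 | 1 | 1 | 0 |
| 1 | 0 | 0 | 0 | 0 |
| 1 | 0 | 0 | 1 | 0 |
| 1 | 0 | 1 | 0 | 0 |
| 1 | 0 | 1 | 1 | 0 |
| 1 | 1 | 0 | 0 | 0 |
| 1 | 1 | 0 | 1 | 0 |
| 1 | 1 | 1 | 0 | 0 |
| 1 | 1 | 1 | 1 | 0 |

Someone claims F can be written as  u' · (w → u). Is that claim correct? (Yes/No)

Yes

Evaluate u' · (w → u) on each row and compare to F:
  u=0, v=0, w=0, x=0: formula gives 1, F = 1 ✓
  u=0, v=0, w=0, x=1: formula gives 1, F = 1 ✓
  u=0, v=0, w=1, x=0: formula gives 0, F = 0 ✓
  u=0, v=0, w=1, x=1: formula gives 0, F = 0 ✓
  … (the remaining 12 rows also agree.)
Every row agrees, so the formula is equivalent.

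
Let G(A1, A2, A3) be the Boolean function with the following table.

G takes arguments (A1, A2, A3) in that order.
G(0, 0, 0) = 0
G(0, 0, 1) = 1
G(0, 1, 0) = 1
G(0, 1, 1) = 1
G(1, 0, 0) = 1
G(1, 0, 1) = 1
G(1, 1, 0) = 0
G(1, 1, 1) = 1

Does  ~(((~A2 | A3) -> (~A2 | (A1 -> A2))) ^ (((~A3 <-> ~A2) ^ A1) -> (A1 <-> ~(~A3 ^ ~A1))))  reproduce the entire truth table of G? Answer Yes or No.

Yes

Check the formula against G row by row:
  A1=0, A2=0, A3=0: formula gives 0, G = 0 ✓
  A1=0, A2=0, A3=1: formula gives 1, G = 1 ✓
  A1=0, A2=1, A3=0: formula gives 1, G = 1 ✓
  A1=0, A2=1, A3=1: formula gives 1, G = 1 ✓
  A1=1, A2=0, A3=0: formula gives 1, G = 1 ✓
  … (the remaining 3 rows also agree.)
All 8 rows match — the expression computes G exactly.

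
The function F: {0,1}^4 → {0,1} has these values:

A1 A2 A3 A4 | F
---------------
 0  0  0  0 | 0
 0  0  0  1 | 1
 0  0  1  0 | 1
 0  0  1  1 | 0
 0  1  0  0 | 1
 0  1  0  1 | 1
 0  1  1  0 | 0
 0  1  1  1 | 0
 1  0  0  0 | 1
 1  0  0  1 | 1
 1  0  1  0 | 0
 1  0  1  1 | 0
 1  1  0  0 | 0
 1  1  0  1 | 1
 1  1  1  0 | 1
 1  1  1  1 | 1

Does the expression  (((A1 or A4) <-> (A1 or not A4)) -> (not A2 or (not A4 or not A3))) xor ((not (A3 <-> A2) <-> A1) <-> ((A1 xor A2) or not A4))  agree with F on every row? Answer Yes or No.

Test each input against both F and the formula:
  A1=0, A2=0, A3=0, A4=0: formula gives 0, F = 0 ✓
  A1=0, A2=0, A3=0, A4=1: formula gives 1, F = 1 ✓
  A1=0, A2=0, A3=1, A4=0: formula gives 1, F = 1 ✓
  A1=0, A2=0, A3=1, A4=1: formula gives 0, F = 0 ✓
  … (the remaining 12 rows also agree.)
No disagreement on any input; they are logically equivalent.

Yes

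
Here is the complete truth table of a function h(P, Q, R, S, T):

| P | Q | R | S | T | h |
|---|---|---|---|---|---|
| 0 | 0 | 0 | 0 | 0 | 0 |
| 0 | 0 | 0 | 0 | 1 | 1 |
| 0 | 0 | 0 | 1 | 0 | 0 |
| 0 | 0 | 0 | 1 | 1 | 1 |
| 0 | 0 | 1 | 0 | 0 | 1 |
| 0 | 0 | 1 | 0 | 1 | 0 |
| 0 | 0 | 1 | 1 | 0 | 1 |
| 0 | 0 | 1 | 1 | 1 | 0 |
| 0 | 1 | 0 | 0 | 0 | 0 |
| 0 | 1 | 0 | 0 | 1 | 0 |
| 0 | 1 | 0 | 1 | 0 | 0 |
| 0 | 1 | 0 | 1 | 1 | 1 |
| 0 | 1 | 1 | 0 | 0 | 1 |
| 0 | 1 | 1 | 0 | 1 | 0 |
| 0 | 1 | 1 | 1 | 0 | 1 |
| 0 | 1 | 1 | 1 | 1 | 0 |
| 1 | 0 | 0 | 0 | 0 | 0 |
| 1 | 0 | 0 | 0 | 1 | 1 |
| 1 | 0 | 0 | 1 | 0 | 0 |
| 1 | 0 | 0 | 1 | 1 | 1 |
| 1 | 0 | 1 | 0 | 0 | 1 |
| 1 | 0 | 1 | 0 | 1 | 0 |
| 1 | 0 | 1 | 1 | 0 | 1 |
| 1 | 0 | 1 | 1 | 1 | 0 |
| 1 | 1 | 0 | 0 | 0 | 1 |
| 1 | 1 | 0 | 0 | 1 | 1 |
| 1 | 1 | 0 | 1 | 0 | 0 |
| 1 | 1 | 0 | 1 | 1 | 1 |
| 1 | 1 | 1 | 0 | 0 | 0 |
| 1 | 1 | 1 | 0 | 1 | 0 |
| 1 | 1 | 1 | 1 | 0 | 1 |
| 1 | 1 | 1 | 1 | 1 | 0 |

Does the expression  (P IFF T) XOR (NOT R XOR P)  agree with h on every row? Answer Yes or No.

Check the formula against h row by row:
  P=0, Q=0, R=0, S=0, T=0: formula gives 0, h = 0 ✓
  P=0, Q=0, R=0, S=0, T=1: formula gives 1, h = 1 ✓
  P=0, Q=0, R=0, S=1, T=0: formula gives 0, h = 0 ✓
  P=0, Q=0, R=0, S=1, T=1: formula gives 1, h = 1 ✓
  …
  P=0, Q=1, R=0, S=0, T=1: formula gives 1, but h = 0 ✗
Row (0,1,0,0,1) is a counterexample, so the formula is not equivalent to h.

No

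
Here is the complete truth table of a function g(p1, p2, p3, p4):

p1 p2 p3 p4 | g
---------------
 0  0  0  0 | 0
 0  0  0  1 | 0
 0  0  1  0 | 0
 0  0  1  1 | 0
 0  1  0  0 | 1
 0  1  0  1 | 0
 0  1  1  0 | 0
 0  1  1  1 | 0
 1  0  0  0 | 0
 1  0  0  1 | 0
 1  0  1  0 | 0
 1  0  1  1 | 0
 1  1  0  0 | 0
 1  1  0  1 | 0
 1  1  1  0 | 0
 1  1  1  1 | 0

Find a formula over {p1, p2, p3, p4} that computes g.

g(p1, p2, p3, p4) = ((NOT p1 AND p2) AND NOT p3) AND NOT p4

g is 1 on exactly one input, (0,1,0,0), whose minterm is ¬p1·p2·¬p3·¬p4. So g is just that conjunction.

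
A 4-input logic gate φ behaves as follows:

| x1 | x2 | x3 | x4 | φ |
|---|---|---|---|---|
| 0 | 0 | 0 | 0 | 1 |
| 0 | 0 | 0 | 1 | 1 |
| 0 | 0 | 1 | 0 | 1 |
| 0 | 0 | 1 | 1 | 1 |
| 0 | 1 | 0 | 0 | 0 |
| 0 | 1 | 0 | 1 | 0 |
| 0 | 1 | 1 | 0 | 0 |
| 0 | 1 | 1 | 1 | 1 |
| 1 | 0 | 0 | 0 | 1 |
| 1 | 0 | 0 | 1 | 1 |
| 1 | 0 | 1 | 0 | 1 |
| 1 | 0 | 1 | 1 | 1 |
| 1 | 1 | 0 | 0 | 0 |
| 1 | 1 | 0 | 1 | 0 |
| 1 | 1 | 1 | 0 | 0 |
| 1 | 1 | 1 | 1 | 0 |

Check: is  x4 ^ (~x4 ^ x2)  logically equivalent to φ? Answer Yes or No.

Check the formula against φ row by row:
  x1=0, x2=0, x3=0, x4=0: formula gives 1, φ = 1 ✓
  x1=0, x2=0, x3=0, x4=1: formula gives 1, φ = 1 ✓
  x1=0, x2=0, x3=1, x4=0: formula gives 1, φ = 1 ✓
  x1=0, x2=0, x3=1, x4=1: formula gives 1, φ = 1 ✓
  …
  x1=0, x2=1, x3=1, x4=1: formula gives 0, but φ = 1 ✗
A single disagreement suffices: at (0,1,1,1) they differ, so the formula does not compute φ.

No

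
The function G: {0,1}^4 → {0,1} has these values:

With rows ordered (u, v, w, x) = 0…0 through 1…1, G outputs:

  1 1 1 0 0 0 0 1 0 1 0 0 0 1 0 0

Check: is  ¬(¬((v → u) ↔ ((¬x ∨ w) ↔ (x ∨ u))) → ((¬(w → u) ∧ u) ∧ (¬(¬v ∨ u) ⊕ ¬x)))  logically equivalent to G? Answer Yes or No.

Test each input against both G and the formula:
  u=0, v=0, w=0, x=0: formula gives 1, G = 1 ✓
  u=0, v=0, w=0, x=1: formula gives 1, G = 1 ✓
  u=0, v=0, w=1, x=0: formula gives 1, G = 1 ✓
  u=0, v=0, w=1, x=1: formula gives 0, G = 0 ✓
  …and likewise for the remaining 12 rows.
Every row agrees, so the formula is equivalent.

Yes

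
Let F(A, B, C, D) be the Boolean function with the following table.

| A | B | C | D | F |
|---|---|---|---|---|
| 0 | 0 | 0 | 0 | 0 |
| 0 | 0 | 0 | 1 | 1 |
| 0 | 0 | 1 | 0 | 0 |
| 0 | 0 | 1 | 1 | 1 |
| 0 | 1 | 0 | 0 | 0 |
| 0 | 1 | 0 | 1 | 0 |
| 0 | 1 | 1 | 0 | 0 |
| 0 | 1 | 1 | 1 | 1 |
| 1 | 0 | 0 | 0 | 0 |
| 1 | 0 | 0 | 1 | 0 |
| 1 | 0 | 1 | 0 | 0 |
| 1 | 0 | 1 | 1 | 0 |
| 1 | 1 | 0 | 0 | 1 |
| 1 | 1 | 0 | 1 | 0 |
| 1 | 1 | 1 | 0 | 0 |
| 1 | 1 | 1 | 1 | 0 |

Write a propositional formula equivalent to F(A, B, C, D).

F=1 on 4 inputs: (0,0,0,1), (0,0,1,1), (0,1,1,1), (1,1,0,0). Reading each as a conjunction of literals (¬A·¬B·¬C·D, ¬A·¬B·C·D, ¬A·B·C·D, A·B·¬C·¬D) and taking the OR gives the canonical DNF.

F(A, B, C, D) = (((((not A and not B) and not C) and D) or (((not A and not B) and C) and D)) or (((not A and B) and C) and D)) or (((A and B) and not C) and not D)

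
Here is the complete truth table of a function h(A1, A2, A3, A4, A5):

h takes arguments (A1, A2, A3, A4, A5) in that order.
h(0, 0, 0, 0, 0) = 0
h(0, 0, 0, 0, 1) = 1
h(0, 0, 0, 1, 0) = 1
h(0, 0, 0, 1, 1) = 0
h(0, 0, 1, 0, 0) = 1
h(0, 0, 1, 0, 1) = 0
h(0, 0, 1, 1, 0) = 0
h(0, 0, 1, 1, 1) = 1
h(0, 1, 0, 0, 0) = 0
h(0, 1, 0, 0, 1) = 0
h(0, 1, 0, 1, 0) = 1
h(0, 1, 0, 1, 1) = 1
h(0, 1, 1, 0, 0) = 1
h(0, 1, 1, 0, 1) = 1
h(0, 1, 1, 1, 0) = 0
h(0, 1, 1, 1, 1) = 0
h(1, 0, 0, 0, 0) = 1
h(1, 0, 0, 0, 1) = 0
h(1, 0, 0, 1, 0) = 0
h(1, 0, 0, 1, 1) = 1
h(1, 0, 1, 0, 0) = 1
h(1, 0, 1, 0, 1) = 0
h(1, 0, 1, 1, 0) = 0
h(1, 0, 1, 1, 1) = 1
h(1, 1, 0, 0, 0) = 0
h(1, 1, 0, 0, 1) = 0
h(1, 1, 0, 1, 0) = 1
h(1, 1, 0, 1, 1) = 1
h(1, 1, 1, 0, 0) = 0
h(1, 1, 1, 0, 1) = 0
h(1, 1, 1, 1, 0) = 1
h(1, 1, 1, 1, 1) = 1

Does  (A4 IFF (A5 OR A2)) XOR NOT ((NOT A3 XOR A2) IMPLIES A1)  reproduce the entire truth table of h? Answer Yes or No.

Yes

Test each input against both h and the formula:
  A1=0, A2=0, A3=0, A4=0, A5=0: formula gives 0, h = 0 ✓
  A1=0, A2=0, A3=0, A4=0, A5=1: formula gives 1, h = 1 ✓
  A1=0, A2=0, A3=0, A4=1, A5=0: formula gives 1, h = 1 ✓
  A1=0, A2=0, A3=0, A4=1, A5=1: formula gives 0, h = 0 ✓
  … (the remaining 28 rows also agree.)
No disagreement on any input; they are logically equivalent.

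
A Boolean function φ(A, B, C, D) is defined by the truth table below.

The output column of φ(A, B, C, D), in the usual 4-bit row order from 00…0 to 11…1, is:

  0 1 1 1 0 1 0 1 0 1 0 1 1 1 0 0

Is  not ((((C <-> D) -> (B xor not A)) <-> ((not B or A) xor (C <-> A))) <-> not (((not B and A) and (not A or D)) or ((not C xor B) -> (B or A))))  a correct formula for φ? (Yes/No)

Evaluate not ((((C <-> D) -> (B xor not A)) <-> ((not B or A) xor (C <-> A))) <-> not (((not B and A) and (not A or D)) or ((not C xor B) -> (B or A)))) on each row and compare to φ:
  A=0, B=0, C=0, D=0: formula gives 1, but φ = 0 ✗
Since they disagree at (0,0,0,0), the expression is not a correct formula for φ.

No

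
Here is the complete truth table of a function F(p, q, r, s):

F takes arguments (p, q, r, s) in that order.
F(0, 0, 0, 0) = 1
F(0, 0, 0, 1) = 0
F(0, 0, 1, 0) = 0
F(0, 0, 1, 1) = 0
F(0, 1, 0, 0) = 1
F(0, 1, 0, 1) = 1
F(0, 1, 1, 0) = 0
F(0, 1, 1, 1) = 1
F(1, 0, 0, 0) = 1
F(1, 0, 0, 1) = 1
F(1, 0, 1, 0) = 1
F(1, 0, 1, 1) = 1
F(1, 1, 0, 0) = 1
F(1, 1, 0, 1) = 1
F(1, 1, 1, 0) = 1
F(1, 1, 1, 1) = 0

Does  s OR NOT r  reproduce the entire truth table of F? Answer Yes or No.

No

Test each input against both F and the formula:
  p=0, q=0, r=0, s=0: formula gives 1, F = 1 ✓
  p=0, q=0, r=0, s=1: formula gives 1, but F = 0 ✗
Since they disagree at (0,0,0,1), the expression is not a correct formula for F.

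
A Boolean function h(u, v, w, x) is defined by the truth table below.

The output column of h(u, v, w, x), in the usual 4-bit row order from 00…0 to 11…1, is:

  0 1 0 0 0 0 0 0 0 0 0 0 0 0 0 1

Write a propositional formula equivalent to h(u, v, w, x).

h(u, v, w, x) = (((not u and not v) and not w) and x) or (((u and v) and w) and x)

The 1-rows are (0,0,0,1), (1,1,1,1). Each contributes one minterm — ¬u·¬v·¬w·x; u·v·w·x — and their disjunction is a sum-of-products form of h.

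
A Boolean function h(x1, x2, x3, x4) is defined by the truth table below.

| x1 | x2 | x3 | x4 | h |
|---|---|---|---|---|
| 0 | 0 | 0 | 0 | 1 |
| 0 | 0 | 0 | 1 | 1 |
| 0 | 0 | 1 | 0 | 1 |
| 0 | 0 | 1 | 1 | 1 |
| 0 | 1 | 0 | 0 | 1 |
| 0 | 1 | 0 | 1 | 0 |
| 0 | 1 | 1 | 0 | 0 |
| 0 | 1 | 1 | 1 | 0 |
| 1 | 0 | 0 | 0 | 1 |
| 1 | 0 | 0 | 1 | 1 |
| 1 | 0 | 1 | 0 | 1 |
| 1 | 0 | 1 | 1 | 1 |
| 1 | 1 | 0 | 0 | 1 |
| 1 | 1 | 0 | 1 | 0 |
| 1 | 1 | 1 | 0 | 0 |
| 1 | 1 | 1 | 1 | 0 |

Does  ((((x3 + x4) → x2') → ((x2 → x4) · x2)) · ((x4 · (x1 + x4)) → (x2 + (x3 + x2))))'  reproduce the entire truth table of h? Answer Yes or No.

Test each input against both h and the formula:
  x1=0, x2=0, x3=0, x4=0: formula gives 1, h = 1 ✓
  x1=0, x2=0, x3=0, x4=1: formula gives 1, h = 1 ✓
  x1=0, x2=0, x3=1, x4=0: formula gives 1, h = 1 ✓
  x1=0, x2=0, x3=1, x4=1: formula gives 1, h = 1 ✓
  …and likewise for the remaining 12 rows.
Every row agrees, so the formula is equivalent.

Yes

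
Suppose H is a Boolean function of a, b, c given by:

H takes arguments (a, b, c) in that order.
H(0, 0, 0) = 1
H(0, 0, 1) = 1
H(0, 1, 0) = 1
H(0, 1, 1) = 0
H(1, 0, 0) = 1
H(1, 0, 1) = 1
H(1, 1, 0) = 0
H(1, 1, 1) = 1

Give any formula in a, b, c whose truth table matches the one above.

H(a, b, c) = ~(((~a & b) & c) | ((a & b) & ~c))

There are just 2 zero rows: (0,1,1), (1,1,0). Their minterms are ¬a·b·c, a·b·¬c; the OR of those covers precisely the 0-outputs, and negating it yields H.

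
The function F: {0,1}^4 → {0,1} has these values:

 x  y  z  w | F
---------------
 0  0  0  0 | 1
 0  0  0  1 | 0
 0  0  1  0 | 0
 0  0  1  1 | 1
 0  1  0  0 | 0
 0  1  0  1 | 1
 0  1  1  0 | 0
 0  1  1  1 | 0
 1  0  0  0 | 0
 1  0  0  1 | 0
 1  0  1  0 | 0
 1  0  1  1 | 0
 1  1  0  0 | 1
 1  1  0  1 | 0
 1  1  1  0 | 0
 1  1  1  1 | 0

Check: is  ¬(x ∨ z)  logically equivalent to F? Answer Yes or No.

No

Evaluate ¬(x ∨ z) on each row and compare to F:
  x=0, y=0, z=0, w=0: formula gives 1, F = 1 ✓
  x=0, y=0, z=0, w=1: formula gives 1, but F = 0 ✗
Row (0,0,0,1) is a counterexample, so the formula is not equivalent to F.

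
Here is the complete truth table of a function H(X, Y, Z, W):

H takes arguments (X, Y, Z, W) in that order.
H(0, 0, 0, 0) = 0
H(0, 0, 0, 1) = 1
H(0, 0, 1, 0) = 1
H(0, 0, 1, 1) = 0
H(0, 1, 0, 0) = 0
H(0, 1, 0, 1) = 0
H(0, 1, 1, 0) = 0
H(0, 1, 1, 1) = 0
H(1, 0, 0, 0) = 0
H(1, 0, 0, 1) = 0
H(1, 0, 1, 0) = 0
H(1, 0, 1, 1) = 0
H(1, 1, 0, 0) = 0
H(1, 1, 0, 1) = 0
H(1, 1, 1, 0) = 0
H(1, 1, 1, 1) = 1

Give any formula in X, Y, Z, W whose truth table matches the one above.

H=1 on 3 inputs: (0,0,0,1), (0,0,1,0), (1,1,1,1). Reading each as a conjunction of literals (¬X·¬Y·¬Z·W, ¬X·¬Y·Z·¬W, X·Y·Z·W) and taking the OR gives the canonical DNF.

H(X, Y, Z, W) = ((((X' · Y') · Z') · W) + (((X' · Y') · Z) · W')) + (((X · Y) · Z) · W)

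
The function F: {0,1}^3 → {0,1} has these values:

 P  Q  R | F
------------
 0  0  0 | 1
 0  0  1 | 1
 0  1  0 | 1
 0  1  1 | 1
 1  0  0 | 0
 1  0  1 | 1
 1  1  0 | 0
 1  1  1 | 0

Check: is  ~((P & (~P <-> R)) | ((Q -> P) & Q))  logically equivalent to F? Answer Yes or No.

Evaluate ~((P & (~P <-> R)) | ((Q -> P) & Q)) on each row and compare to F:
  P=0, Q=0, R=0: formula gives 1, F = 1 ✓
  P=0, Q=0, R=1: formula gives 1, F = 1 ✓
  P=0, Q=1, R=0: formula gives 1, F = 1 ✓
  P=0, Q=1, R=1: formula gives 1, F = 1 ✓
  P=1, Q=0, R=0: formula gives 0, F = 0 ✓
  …and likewise for the remaining 3 rows.
All 8 rows match — the expression computes F exactly.

Yes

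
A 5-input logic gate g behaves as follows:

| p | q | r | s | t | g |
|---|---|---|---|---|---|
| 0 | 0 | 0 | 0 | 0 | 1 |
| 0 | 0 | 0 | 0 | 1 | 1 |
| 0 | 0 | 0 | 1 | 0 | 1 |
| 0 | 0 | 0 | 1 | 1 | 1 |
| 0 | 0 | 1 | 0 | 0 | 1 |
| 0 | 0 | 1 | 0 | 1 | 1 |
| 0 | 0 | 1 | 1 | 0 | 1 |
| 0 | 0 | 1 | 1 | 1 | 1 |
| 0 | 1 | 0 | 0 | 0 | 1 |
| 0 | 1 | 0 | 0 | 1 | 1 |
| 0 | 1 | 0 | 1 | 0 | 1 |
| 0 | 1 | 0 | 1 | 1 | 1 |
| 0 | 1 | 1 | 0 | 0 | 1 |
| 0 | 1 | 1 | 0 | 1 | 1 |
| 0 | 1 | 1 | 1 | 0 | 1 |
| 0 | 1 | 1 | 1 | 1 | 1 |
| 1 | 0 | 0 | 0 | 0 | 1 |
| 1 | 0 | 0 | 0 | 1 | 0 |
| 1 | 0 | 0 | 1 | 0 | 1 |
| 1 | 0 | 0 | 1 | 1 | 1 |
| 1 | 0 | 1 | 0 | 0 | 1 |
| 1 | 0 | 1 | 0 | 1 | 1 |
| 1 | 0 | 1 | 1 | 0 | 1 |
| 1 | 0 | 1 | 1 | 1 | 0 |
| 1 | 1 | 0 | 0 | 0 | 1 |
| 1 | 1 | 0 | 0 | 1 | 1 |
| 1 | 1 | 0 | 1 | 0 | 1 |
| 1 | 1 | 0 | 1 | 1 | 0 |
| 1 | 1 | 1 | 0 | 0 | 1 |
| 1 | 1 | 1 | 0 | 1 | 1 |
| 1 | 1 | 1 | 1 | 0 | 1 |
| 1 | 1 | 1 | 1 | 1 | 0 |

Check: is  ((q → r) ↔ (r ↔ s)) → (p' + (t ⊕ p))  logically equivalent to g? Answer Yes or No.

Evaluate ((q → r) ↔ (r ↔ s)) → (p' + (t ⊕ p)) on each row and compare to g:
  p=0, q=0, r=0, s=0, t=0: formula gives 1, g = 1 ✓
  p=0, q=0, r=0, s=0, t=1: formula gives 1, g = 1 ✓
  p=0, q=0, r=0, s=1, t=0: formula gives 1, g = 1 ✓
  p=0, q=0, r=0, s=1, t=1: formula gives 1, g = 1 ✓
  …and likewise for the remaining 28 rows.
Every row agrees, so the formula is equivalent.

Yes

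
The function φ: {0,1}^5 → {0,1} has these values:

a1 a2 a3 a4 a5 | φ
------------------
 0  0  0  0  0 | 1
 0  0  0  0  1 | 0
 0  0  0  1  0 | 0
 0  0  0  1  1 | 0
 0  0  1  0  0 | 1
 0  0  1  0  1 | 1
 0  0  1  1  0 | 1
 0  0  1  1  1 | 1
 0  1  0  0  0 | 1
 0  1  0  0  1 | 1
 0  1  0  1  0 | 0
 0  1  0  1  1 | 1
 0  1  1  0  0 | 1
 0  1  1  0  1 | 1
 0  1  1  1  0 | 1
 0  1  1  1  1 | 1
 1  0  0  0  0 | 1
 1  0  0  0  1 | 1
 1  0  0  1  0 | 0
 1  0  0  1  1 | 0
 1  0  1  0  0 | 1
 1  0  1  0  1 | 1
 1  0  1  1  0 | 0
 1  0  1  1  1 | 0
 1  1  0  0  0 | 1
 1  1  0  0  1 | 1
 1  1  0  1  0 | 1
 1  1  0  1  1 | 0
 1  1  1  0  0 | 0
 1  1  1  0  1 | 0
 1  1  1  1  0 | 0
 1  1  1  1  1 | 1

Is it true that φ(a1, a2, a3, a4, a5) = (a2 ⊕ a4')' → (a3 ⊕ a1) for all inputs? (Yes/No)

Evaluate (a2 ⊕ a4')' → (a3 ⊕ a1) on each row and compare to φ:
  a1=0, a2=0, a3=0, a4=0, a5=0: formula gives 1, φ = 1 ✓
  a1=0, a2=0, a3=0, a4=0, a5=1: formula gives 1, but φ = 0 ✗
Row (0,0,0,0,1) is a counterexample, so the formula is not equivalent to φ.

No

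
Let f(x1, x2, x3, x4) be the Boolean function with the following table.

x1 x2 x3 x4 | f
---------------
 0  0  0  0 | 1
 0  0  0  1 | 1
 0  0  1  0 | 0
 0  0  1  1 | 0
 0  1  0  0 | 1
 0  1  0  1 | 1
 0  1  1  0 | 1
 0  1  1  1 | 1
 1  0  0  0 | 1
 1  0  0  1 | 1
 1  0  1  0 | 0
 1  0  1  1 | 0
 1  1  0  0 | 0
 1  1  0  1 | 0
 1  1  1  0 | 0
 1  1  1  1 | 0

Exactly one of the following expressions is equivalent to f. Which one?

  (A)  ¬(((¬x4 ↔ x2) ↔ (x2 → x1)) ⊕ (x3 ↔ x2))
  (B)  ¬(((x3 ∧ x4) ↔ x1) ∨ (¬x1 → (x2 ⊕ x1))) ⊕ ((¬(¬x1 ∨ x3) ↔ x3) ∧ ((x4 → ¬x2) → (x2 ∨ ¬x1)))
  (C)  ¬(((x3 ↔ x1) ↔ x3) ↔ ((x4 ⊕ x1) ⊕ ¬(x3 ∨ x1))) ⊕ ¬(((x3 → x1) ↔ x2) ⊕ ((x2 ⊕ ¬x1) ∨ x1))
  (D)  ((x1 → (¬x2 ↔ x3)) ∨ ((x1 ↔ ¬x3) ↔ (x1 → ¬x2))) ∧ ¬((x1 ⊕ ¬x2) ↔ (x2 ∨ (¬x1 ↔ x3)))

D

(A) fails at (0,0,0,0): the formula yields 0, f is 1.
(B) fails at (0,0,1,1): the formula yields 1, f is 0.
(C) fails at (0,0,0,1): the formula yields 0, f is 1.
(D) is the remaining candidate, and it agrees with f on all 16 inputs.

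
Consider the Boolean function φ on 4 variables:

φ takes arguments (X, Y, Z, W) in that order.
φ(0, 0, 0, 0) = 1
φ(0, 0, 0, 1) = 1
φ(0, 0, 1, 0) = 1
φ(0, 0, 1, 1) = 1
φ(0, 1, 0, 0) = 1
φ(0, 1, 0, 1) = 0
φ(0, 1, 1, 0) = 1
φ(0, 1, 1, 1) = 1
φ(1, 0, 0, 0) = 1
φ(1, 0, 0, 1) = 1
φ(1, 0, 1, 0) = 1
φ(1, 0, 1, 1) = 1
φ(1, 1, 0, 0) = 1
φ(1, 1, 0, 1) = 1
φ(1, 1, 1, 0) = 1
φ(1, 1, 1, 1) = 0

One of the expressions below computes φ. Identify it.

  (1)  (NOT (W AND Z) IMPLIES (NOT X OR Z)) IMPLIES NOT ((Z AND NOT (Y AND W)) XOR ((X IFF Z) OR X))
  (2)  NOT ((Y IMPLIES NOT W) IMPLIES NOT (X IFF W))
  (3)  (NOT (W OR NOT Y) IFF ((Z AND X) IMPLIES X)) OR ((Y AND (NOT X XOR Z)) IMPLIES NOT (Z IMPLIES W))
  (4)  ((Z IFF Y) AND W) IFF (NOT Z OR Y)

3

(1): at (0,0,0,0) it gives 0, but φ = 1 — eliminated.
(2): at (0,0,0,1) it gives 0, but φ = 1 — eliminated.
(4): at (0,0,0,0) it gives 0, but φ = 1 — eliminated.
(3) is the remaining candidate, and it agrees with φ on all 16 inputs.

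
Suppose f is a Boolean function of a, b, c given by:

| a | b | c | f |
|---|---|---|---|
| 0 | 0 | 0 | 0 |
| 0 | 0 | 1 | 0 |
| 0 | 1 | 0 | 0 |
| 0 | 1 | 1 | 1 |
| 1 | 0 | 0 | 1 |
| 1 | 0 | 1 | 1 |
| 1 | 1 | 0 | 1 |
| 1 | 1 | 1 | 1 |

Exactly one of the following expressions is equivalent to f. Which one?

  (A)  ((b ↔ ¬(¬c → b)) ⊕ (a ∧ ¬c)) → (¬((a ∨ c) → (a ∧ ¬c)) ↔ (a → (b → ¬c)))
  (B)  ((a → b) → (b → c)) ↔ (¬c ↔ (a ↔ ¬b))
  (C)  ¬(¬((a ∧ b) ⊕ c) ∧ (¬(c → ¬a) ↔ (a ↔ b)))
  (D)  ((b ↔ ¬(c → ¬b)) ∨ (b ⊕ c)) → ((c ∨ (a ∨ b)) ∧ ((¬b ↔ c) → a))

D

(A) fails at (0,0,0): the formula yields 1, f is 0.
(B) fails at (0,0,1): the formula yields 1, f is 0.
(C) fails at (0,0,0): the formula yields 1, f is 0.
(D) is the remaining candidate, and it agrees with f on all 8 inputs.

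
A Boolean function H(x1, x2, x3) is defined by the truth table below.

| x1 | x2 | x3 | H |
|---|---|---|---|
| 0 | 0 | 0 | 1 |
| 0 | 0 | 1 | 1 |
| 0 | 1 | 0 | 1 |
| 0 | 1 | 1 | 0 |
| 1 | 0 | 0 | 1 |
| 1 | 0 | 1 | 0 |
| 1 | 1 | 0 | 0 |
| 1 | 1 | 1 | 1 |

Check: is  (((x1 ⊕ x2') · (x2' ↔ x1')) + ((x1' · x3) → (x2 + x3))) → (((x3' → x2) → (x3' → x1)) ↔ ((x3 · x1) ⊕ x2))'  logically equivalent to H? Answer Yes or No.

Test each input against both H and the formula:
  x1=0, x2=0, x3=0: formula gives 1, H = 1 ✓
  x1=0, x2=0, x3=1: formula gives 1, H = 1 ✓
  x1=0, x2=1, x3=0: formula gives 1, H = 1 ✓
  x1=0, x2=1, x3=1: formula gives 0, H = 0 ✓
  x1=1, x2=0, x3=0: formula gives 1, H = 1 ✓
  …and likewise for the remaining 3 rows.
No disagreement on any input; they are logically equivalent.

Yes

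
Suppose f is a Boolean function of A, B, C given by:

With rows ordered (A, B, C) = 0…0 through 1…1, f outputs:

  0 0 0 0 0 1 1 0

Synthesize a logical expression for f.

Collect the rows where f=1 — (1,0,1), (1,1,0) — and write one minterm per row: A·¬B·C, A·B·¬C. Their union (logical OR) reproduces the table exactly.

f(A, B, C) = ((A & ~B) & C) | ((A & B) & ~C)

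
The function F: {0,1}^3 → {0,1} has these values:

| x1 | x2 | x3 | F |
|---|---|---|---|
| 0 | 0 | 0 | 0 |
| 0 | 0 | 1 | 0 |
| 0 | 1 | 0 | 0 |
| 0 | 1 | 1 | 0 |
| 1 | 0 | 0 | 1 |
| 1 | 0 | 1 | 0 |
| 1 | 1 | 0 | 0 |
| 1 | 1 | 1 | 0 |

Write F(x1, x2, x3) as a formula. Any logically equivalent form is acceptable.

F is 1 on exactly one input, (1,0,0), whose minterm is x1·¬x2·¬x3. So F is just that conjunction.

F(x1, x2, x3) = (x1 & ~x2) & ~x3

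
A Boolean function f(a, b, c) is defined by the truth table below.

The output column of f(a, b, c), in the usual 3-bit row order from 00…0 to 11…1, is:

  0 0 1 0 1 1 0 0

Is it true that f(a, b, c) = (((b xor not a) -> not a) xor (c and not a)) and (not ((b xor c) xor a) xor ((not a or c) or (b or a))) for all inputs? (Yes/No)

No

Test each input against both f and the formula:
  a=0, b=0, c=0: formula gives 0, f = 0 ✓
  a=0, b=0, c=1: formula gives 0, f = 0 ✓
  a=0, b=1, c=0: formula gives 1, f = 1 ✓
  a=0, b=1, c=1: formula gives 0, f = 0 ✓
  a=1, b=0, c=0: formula gives 1, f = 1 ✓
  a=1, b=0, c=1: formula gives 0, but f = 1 ✗
Since they disagree at (1,0,1), the expression is not a correct formula for f.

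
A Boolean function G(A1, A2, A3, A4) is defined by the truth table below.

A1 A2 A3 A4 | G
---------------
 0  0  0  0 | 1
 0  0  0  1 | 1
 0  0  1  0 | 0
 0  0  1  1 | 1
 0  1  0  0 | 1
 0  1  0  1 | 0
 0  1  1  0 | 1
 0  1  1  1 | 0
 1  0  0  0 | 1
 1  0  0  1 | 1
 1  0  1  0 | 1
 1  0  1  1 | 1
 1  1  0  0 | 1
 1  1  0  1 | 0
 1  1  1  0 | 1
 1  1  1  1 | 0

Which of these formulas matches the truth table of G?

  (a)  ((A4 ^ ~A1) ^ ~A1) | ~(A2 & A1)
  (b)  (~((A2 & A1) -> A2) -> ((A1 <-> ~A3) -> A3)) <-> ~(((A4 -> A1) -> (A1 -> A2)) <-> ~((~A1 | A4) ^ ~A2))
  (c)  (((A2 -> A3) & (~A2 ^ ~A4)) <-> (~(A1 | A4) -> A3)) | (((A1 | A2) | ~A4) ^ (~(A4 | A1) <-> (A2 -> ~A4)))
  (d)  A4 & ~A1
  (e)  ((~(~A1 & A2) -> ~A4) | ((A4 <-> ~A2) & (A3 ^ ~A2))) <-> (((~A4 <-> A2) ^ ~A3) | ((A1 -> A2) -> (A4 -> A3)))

c

(a): at (0,0,1,0) it gives 1, but G = 0 — eliminated.
(b): at (0,0,0,0) it gives 0, but G = 1 — eliminated.
(d): at (0,0,0,0) it gives 0, but G = 1 — eliminated.
(e): at (0,0,0,1) it gives 0, but G = 1 — eliminated.
(c) is the remaining candidate, and it agrees with G on all 16 inputs.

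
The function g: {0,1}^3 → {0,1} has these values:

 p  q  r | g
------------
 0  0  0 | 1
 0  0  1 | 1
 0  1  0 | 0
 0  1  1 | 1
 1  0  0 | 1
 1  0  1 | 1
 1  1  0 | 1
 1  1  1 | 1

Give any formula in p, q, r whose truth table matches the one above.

g is 0 on exactly one input, (0,1,0), whose minterm is ¬p·q·¬r. So g is the negation of that single conjunction.

g(p, q, r) = not ((not p and q) and not r)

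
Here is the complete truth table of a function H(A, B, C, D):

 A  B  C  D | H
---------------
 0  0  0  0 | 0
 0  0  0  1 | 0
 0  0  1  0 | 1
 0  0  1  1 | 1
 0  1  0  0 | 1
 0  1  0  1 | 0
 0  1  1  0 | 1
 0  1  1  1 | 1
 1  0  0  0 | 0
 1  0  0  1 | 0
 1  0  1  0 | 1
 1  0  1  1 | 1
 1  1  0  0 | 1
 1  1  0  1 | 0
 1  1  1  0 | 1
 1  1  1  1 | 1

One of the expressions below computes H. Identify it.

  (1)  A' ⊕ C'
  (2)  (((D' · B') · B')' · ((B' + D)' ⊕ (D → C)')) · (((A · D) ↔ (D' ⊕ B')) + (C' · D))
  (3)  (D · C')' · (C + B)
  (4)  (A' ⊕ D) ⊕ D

3

(1) disagrees with H on (0,1,0,0) (formula → 0, table → 1); rule it out.
(2) disagrees with H on (0,0,0,1) (formula → 1, table → 0); rule it out.
(4) disagrees with H on (0,0,0,0) (formula → 1, table → 0); rule it out.
(3) is the remaining candidate, and it agrees with H on all 16 inputs.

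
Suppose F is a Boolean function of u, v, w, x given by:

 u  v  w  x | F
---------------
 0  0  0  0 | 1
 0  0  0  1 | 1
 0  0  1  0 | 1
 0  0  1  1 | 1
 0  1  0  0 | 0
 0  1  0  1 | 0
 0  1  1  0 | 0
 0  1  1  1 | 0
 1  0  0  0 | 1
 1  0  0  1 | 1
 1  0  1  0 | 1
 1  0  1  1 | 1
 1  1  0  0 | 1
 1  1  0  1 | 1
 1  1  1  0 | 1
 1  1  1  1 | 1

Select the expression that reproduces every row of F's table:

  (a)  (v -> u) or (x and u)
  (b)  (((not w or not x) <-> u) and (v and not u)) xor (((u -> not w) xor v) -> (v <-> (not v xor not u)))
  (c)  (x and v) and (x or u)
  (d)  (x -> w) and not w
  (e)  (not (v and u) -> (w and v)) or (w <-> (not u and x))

a

(b) fails at (0,1,0,0): the formula yields 1, F is 0.
(c) fails at (0,0,0,0): the formula yields 0, F is 1.
(d) fails at (0,0,0,1): the formula yields 0, F is 1.
(e) fails at (0,0,0,1): the formula yields 0, F is 1.
(a) is the remaining candidate, and it agrees with F on all 16 inputs.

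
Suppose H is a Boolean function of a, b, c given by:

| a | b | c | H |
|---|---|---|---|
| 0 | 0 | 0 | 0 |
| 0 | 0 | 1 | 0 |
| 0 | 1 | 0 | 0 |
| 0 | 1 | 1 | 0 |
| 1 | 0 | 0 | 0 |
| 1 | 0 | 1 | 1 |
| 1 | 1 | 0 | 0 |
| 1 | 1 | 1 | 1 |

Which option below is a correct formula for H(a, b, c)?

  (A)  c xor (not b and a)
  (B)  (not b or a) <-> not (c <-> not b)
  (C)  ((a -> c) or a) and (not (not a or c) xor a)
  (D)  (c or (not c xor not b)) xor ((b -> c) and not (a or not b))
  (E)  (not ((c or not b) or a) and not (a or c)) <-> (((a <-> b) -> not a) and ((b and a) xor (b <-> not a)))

(A): at (0,0,1) it gives 1, but H = 0 — eliminated.
(B): at (0,0,0) it gives 1, but H = 0 — eliminated.
(D): at (0,0,1) it gives 1, but H = 0 — eliminated.
(E): at (0,0,0) it gives 1, but H = 0 — eliminated.
(C) is the remaining candidate, and it agrees with H on all 8 inputs.

C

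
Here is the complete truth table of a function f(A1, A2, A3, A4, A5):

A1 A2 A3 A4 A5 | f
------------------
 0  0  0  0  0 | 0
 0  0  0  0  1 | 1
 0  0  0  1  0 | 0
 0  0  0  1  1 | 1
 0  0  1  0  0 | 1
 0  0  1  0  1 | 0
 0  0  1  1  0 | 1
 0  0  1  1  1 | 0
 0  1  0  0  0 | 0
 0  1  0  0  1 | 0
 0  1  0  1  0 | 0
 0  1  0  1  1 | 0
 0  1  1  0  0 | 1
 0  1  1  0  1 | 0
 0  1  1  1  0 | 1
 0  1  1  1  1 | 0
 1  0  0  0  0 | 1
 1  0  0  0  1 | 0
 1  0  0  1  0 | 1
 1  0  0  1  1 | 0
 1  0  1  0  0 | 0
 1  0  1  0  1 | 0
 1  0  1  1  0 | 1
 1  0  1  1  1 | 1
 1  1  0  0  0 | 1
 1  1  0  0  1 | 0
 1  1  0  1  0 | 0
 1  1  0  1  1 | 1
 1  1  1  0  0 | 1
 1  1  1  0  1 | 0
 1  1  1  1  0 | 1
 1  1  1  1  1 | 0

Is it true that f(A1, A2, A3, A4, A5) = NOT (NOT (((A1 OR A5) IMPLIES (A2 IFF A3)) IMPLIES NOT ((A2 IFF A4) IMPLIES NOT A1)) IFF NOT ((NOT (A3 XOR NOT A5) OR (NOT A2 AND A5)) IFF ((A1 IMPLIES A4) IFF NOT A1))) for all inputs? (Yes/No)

Check the formula against f row by row:
  A1=0, A2=0, A3=0, A4=0, A5=0: formula gives 0, f = 0 ✓
  A1=0, A2=0, A3=0, A4=0, A5=1: formula gives 1, f = 1 ✓
  A1=0, A2=0, A3=0, A4=1, A5=0: formula gives 0, f = 0 ✓
  A1=0, A2=0, A3=0, A4=1, A5=1: formula gives 1, f = 1 ✓
  … (the remaining 28 rows also agree.)
Every row agrees, so the formula is equivalent.

Yes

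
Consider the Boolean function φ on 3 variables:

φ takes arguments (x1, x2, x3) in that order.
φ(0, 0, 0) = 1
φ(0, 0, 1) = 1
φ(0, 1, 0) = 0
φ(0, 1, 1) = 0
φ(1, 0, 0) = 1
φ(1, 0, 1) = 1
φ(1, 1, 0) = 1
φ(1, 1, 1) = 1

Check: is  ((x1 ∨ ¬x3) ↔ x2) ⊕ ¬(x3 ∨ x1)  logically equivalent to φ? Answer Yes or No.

Evaluate ((x1 ∨ ¬x3) ↔ x2) ⊕ ¬(x3 ∨ x1) on each row and compare to φ:
  x1=0, x2=0, x3=0: formula gives 1, φ = 1 ✓
  x1=0, x2=0, x3=1: formula gives 1, φ = 1 ✓
  x1=0, x2=1, x3=0: formula gives 0, φ = 0 ✓
  x1=0, x2=1, x3=1: formula gives 0, φ = 0 ✓
  x1=1, x2=0, x3=0: formula gives 0, but φ = 1 ✗
A single disagreement suffices: at (1,0,0) they differ, so the formula does not compute φ.

No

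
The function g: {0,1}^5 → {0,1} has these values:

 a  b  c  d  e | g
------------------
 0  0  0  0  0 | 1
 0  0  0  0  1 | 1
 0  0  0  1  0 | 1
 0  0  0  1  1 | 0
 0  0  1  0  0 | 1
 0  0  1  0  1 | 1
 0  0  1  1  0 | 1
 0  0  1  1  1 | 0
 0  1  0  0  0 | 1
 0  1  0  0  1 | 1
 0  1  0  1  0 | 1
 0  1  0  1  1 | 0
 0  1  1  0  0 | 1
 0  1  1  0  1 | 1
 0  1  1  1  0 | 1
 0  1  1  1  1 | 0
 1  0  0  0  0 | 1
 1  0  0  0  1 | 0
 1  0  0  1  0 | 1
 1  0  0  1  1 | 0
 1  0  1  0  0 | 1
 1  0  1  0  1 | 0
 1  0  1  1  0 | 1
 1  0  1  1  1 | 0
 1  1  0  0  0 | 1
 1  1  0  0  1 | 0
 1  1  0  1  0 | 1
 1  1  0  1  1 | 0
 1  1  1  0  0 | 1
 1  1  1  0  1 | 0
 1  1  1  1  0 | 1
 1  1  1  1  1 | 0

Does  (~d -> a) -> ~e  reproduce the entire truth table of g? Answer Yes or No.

Check the formula against g row by row:
  a=0, b=0, c=0, d=0, e=0: formula gives 1, g = 1 ✓
  a=0, b=0, c=0, d=0, e=1: formula gives 1, g = 1 ✓
  a=0, b=0, c=0, d=1, e=0: formula gives 1, g = 1 ✓
  a=0, b=0, c=0, d=1, e=1: formula gives 0, g = 0 ✓
  …and likewise for the remaining 28 rows.
No disagreement on any input; they are logically equivalent.

Yes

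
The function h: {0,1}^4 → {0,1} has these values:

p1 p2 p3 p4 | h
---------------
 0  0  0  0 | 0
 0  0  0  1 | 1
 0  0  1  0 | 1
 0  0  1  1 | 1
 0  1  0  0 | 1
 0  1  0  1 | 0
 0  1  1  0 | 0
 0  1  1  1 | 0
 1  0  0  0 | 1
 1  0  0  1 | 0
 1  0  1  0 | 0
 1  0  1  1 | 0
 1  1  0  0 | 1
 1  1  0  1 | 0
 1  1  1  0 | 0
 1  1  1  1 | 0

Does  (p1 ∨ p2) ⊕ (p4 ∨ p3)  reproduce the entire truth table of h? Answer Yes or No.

Check the formula against h row by row:
  p1=0, p2=0, p3=0, p4=0: formula gives 0, h = 0 ✓
  p1=0, p2=0, p3=0, p4=1: formula gives 1, h = 1 ✓
  p1=0, p2=0, p3=1, p4=0: formula gives 1, h = 1 ✓
  p1=0, p2=0, p3=1, p4=1: formula gives 1, h = 1 ✓
  …and likewise for the remaining 12 rows.
No disagreement on any input; they are logically equivalent.

Yes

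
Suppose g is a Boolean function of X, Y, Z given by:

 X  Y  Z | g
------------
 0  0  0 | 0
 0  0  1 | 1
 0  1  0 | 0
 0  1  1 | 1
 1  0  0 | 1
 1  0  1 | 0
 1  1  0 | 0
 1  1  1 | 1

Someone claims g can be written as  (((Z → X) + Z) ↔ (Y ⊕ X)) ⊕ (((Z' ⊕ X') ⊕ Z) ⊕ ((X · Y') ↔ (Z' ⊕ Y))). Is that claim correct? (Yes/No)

Yes

Evaluate (((Z → X) + Z) ↔ (Y ⊕ X)) ⊕ (((Z' ⊕ X') ⊕ Z) ⊕ ((X · Y') ↔ (Z' ⊕ Y))) on each row and compare to g:
  X=0, Y=0, Z=0: formula gives 0, g = 0 ✓
  X=0, Y=0, Z=1: formula gives 1, g = 1 ✓
  X=0, Y=1, Z=0: formula gives 0, g = 0 ✓
  X=0, Y=1, Z=1: formula gives 1, g = 1 ✓
  X=1, Y=0, Z=0: formula gives 1, g = 1 ✓
  …and likewise for the remaining 3 rows.
No disagreement on any input; they are logically equivalent.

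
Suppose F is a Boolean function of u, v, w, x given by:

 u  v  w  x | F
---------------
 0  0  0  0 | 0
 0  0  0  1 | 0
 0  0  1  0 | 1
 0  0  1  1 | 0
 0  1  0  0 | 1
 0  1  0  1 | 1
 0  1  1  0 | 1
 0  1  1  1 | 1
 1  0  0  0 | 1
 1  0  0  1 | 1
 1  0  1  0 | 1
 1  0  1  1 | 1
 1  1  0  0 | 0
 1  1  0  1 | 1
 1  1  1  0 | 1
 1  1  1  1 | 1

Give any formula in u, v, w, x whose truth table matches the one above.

There are just 4 zero rows: (0,0,0,0), (0,0,0,1), (0,0,1,1), (1,1,0,0). Their minterms are ¬u·¬v·¬w·¬x, ¬u·¬v·¬w·x, ¬u·¬v·w·x, u·v·¬w·¬x; the OR of those covers precisely the 0-outputs, and negating it yields F.

F(u, v, w, x) = NOT ((((((NOT u AND NOT v) AND NOT w) AND NOT x) OR (((NOT u AND NOT v) AND NOT w) AND x)) OR (((NOT u AND NOT v) AND w) AND x)) OR (((u AND v) AND NOT w) AND NOT x))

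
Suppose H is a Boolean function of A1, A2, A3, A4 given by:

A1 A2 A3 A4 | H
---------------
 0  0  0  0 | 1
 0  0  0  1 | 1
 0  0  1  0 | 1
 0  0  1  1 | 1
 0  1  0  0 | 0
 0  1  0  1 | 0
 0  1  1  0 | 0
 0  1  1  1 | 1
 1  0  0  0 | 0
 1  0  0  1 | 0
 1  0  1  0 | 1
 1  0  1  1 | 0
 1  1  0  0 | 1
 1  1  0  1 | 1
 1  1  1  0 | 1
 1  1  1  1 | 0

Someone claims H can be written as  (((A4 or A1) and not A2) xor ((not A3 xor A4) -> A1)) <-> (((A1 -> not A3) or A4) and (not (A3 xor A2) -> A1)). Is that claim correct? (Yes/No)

Check the formula against H row by row:
  A1=0, A2=0, A3=0, A4=0: formula gives 1, H = 1 ✓
  A1=0, A2=0, A3=0, A4=1: formula gives 1, H = 1 ✓
  A1=0, A2=0, A3=1, A4=0: formula gives 1, H = 1 ✓
  A1=0, A2=0, A3=1, A4=1: formula gives 1, H = 1 ✓
  …
  A1=0, A2=1, A3=0, A4=1: formula gives 1, but H = 0 ✗
Row (0,1,0,1) is a counterexample, so the formula is not equivalent to H.

No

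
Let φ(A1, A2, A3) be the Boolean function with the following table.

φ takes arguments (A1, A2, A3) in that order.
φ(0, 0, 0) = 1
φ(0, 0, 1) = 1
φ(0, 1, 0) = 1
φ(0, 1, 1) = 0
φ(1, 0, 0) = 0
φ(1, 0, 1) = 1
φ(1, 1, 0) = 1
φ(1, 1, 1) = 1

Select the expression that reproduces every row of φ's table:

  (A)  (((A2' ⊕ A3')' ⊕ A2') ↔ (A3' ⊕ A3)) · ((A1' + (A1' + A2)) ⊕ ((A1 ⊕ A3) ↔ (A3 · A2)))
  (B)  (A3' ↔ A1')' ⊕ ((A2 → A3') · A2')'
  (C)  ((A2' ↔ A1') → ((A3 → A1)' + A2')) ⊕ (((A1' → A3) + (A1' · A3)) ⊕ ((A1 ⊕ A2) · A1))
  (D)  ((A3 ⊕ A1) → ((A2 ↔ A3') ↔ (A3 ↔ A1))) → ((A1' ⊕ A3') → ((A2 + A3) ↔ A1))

D

(A) disagrees with φ on (0,0,0) (formula → 0, table → 1); rule it out.
(B) disagrees with φ on (0,0,0) (formula → 0, table → 1); rule it out.
(C) disagrees with φ on (0,0,1) (formula → 0, table → 1); rule it out.
(D) is the remaining candidate, and it agrees with φ on all 8 inputs.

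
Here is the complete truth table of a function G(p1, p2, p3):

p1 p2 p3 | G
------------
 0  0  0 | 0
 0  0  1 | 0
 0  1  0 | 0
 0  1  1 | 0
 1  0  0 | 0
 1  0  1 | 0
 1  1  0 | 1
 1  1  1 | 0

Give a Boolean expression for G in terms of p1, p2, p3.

G is 1 on exactly one input, (1,1,0), whose minterm is p1·p2·¬p3. So G is just that conjunction.

G(p1, p2, p3) = (p1 and p2) and not p3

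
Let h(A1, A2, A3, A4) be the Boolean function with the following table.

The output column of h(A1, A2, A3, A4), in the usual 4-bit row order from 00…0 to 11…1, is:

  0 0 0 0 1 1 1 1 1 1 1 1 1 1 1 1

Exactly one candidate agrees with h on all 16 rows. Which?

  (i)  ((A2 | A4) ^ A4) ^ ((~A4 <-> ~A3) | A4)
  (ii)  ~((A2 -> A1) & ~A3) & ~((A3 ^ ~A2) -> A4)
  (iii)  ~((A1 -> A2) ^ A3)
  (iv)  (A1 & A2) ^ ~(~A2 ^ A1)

iv

(i) disagrees with h on (0,0,0,0) (formula → 1, table → 0); rule it out.
(ii) disagrees with h on (0,1,0,0) (formula → 0, table → 1); rule it out.
(iii) disagrees with h on (0,0,1,0) (formula → 1, table → 0); rule it out.
Only (iv) survives; checking it on all 16 rows confirms it matches h.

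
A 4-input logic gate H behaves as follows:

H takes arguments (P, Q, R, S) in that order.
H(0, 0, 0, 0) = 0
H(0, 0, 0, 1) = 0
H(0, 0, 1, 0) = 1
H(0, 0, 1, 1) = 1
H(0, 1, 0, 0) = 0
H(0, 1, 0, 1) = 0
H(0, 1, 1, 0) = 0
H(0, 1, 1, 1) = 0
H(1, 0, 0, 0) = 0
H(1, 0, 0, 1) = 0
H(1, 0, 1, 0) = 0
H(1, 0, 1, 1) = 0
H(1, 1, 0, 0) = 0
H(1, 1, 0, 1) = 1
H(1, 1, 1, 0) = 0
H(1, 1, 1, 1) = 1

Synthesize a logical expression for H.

Collect the rows where H=1 — (0,0,1,0), (0,0,1,1), (1,1,0,1), (1,1,1,1) — and write one minterm per row: ¬P·¬Q·R·¬S, ¬P·¬Q·R·S, P·Q·¬R·S, P·Q·R·S. Their union (logical OR) reproduces the table exactly.

H(P, Q, R, S) = (((((not P and not Q) and R) and not S) or (((not P and not Q) and R) and S)) or (((P and Q) and not R) and S)) or (((P and Q) and R) and S)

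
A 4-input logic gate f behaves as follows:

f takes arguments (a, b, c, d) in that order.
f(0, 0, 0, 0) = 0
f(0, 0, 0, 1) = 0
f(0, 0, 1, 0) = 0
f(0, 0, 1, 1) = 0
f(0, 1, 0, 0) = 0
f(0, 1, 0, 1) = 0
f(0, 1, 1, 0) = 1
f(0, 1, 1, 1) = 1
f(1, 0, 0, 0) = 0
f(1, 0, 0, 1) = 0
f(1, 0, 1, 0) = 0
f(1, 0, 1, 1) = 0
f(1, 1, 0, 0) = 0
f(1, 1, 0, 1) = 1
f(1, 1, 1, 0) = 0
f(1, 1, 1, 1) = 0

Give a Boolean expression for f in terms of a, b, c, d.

The 1-rows are (0,1,1,0), (0,1,1,1), (1,1,0,1). Each contributes one minterm — ¬a·b·c·¬d; ¬a·b·c·d; a·b·¬c·d — and their disjunction is a sum-of-products form of f.

f(a, b, c, d) = ((((NOT a AND b) AND c) AND NOT d) OR (((NOT a AND b) AND c) AND d)) OR (((a AND b) AND NOT c) AND d)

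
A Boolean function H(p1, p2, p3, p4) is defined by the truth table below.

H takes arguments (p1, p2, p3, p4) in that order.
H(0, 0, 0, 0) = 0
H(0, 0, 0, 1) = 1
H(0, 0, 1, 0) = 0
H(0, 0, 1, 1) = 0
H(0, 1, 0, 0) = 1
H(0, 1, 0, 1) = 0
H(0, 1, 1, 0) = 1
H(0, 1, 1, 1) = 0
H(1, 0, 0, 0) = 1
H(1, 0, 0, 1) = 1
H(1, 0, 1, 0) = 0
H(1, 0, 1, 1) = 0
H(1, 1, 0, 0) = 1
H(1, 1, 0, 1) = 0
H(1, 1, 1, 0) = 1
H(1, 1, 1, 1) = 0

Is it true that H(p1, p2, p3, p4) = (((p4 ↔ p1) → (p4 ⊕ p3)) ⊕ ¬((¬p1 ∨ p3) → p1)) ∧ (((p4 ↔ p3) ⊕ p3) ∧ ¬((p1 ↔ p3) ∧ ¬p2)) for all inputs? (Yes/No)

Test each input against both H and the formula:
  p1=0, p2=0, p3=0, p4=0: formula gives 0, H = 0 ✓
  p1=0, p2=0, p3=0, p4=1: formula gives 0, but H = 1 ✗
Since they disagree at (0,0,0,1), the expression is not a correct formula for H.

No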